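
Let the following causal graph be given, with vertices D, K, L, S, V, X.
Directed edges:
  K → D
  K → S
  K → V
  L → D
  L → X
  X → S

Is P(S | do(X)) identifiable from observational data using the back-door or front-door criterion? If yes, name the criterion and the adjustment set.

desc(X)\{X}={S}; candidates ⊆ {D,K,L,V}.
∅: X⊥S given ∅ in G with X→· removed — back-door holds.
P(S|do(X)) = P(S|X) — no adjustment needed.

P(S|do(X)): backdoor, adjust for ∅.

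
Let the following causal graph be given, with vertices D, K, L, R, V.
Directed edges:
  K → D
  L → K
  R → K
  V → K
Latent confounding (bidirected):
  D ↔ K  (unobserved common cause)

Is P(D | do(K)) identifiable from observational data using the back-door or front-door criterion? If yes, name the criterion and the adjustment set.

P(D|do(K)): not identifiable (no BD/FD set).

desc(K)\{K}={D}; candidates ⊆ {L,R,V}.
K↔D: latent back-door arc(s) into K.
size 0: {}; under {} K still reaches {D,L,R,V} ∋ D.
size 1: {L}, {R}, {V}; under {L} K still reaches {D,R,V} ∋ D.
size 2: {L,R}, {L,V}, {R,V}; under {L,R} K still reaches {D,V} ∋ D.
K↔D cannot be blocked by any observed set — no back-door set.
No mediator lies on a directed K→…→D path.
Neither criterion identifies P(D|do(K)) in this graph.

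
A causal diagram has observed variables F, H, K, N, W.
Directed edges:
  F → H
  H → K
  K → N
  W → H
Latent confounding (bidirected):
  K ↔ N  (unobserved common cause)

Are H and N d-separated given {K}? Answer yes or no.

Bayes-Ball from H | {K} reaches {F,N,W}.
N ∈ reach(H|{K}) ⇒ H ⊥̸ N | {K}.

No — H and N are d-connected given {K}.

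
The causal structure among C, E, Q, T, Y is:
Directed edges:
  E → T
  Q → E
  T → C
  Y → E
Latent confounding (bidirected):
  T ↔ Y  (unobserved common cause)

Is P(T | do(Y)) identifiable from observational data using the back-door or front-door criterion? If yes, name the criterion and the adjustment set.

P(T|do(Y)): frontdoor, adjust for {E}.

desc(Y)\{Y}={C,E,T}; candidates ⊆ {Q}.
Y↔T: latent back-door arc(s) into Y.
size 0: {}; under {} Y still reaches {C,T} ∋ T.
size 1: {Q}; under {Q} Y still reaches {C,T} ∋ T.
Y↔T cannot be blocked by any observed set — no back-door set.
{E}: (i) intercepts every directed Y→T path; (ii) no back-door Y→{E}; (iii) {Y} blocks every back-door {E}→T. Front-door holds.
P(T|do(Y)) = Σ_{E} P(E|Y) Σ_{Y'} P(T|E,Y')P(Y').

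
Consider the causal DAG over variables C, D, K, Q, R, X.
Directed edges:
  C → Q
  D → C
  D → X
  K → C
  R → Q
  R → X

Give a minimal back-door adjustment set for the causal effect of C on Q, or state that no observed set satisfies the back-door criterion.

desc(C)\{C}={Q}; candidates ⊆ {D,K,R,X}.
∅: C⊥Q given ∅ in G with C→· removed — back-door holds.

C→Q: minimal back-door set ∅.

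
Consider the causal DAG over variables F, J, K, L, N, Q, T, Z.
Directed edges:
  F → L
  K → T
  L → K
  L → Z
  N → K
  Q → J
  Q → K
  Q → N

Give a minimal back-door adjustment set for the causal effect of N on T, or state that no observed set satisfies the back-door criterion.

desc(N)\{N}={K,T}; candidates ⊆ {F,J,L,Q,Z}.
size 0: {}; under {} N still reaches {J,K,Q,T} ∋ T.
{Q}: N⊥T given {Q} in G with N→· removed — back-door holds.

N→T: minimal back-door set {Q}.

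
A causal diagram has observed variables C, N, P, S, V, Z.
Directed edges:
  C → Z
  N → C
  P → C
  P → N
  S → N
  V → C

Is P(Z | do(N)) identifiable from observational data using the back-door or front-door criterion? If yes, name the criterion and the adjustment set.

P(Z|do(N)): backdoor, adjust for {P}.

desc(N)\{N}={C,Z}; candidates ⊆ {P,S,V}.
size 0: {}; under {} N still reaches {C,P,S,Z} ∋ Z.
{P}: N⊥Z given {P} in G with N→· removed — back-door holds.
P(Z|do(N)) = Σ_{P} P(Z|N,P)·P(P).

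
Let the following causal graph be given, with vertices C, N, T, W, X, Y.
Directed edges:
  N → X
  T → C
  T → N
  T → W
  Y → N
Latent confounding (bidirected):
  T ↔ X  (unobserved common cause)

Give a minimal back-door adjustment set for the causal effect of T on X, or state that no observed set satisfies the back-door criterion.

T→X: no observed back-door set.

desc(T)\{T}={C,N,W,X}; candidates ⊆ {Y}.
T↔X: latent back-door arc(s) into T.
size 0: {}; under {} T still reaches {X} ∋ X.
size 1: {Y}; under {Y} T still reaches {X} ∋ X.
T↔X cannot be blocked by any observed set — no back-door set.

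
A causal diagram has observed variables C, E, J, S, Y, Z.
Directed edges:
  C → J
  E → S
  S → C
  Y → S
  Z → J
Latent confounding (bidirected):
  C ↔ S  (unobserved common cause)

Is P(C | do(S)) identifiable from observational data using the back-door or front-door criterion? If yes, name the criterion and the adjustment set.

desc(S)\{S}={C,J}; candidates ⊆ {E,Y,Z}.
S↔C: latent back-door arc(s) into S.
size 0: {}; under {} S still reaches {C,E,J,Y} ∋ C.
size 1: {E}, {Y}, {Z}; under {E} S still reaches {C,J,Y} ∋ C.
size 2: {E,Y}, {E,Z}, {Y,Z}; under {E,Y} S still reaches {C,J} ∋ C.
S↔C cannot be blocked by any observed set — no back-door set.
No mediator lies on a directed S→…→C path.
Neither criterion identifies P(C|do(S)) in this graph.

P(C|do(S)): not identifiable (no BD/FD set).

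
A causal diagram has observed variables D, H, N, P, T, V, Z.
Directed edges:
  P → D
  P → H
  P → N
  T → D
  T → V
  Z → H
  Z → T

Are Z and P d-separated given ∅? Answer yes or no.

Yes — Z ⊥ P | ∅.

Bayes-Ball from Z | ∅ reaches {D,H,T,V}.
P ∉ reach(Z|∅) ⇒ Z ⊥ P | ∅.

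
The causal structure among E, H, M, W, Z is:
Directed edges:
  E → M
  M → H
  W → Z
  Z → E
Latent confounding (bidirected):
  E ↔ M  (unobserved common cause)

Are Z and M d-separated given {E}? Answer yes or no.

Bayes-Ball from Z | {E} reaches {H,M,W}.
M ∈ reach(Z|{E}) ⇒ Z ⊥̸ M | {E}.

No — Z and M are d-connected given {E}.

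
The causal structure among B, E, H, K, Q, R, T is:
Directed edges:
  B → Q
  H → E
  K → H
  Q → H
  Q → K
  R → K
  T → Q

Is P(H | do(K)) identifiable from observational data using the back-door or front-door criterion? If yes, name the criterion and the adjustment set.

desc(K)\{K}={E,H}; candidates ⊆ {B,Q,R,T}.
size 0: {}; under {} K still reaches {B,E,H,Q,R,T} ∋ H.
{Q}: K⊥H given {Q} in G with K→· removed — back-door holds.
P(H|do(K)) = Σ_{Q} P(H|K,Q)·P(Q).

P(H|do(K)): backdoor, adjust for {Q}.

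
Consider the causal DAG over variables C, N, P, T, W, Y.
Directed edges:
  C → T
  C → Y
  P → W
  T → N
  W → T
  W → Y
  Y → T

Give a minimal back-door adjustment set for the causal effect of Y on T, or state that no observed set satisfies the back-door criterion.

Y→T: minimal back-door set {C, W}.

desc(Y)\{Y}={N,T}; candidates ⊆ {C,P,W}.
size 0: {}; under {} Y still reaches {C,N,P,T,W} ∋ T.
size 1: {C}, {P}, {W}; under {C} Y still reaches {N,P,T,W} ∋ T.
{C,W}: Y⊥T given {C,W} in G with Y→· removed — back-door holds.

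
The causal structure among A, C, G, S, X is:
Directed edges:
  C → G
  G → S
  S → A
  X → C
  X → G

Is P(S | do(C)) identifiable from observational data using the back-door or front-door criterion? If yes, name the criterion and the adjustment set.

P(S|do(C)): backdoor, adjust for {X}.

desc(C)\{C}={A,G,S}; candidates ⊆ {X}.
size 0: {}; under {} C still reaches {A,G,S,X} ∋ S.
{X}: C⊥S given {X} in G with C→· removed — back-door holds.
P(S|do(C)) = Σ_{X} P(S|C,X)·P(X).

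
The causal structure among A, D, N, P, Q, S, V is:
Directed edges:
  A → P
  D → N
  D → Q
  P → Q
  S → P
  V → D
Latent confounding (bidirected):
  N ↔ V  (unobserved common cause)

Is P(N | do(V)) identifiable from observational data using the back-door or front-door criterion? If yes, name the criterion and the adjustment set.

desc(V)\{V}={D,N,Q}; candidates ⊆ {A,P,S}.
V↔N: latent back-door arc(s) into V.
size 0: {}; under {} V still reaches {N} ∋ N.
size 1: {A}, {P}, {S}; under {A} V still reaches {N} ∋ N.
size 2: {A,P}, {A,S}, {P,S}; under {A,P} V still reaches {N} ∋ N.
V↔N cannot be blocked by any observed set — no back-door set.
{D}: (i) intercepts every directed V→N path; (ii) no back-door V→{D}; (iii) {V} blocks every back-door {D}→N. Front-door holds.
P(N|do(V)) = Σ_{D} P(D|V) Σ_{V'} P(N|D,V')P(V').

P(N|do(V)): frontdoor, adjust for {D}.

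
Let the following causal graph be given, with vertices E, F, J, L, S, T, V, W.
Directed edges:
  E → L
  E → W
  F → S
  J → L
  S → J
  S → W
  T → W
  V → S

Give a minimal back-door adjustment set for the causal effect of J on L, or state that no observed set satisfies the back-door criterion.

desc(J)\{J}={L}; candidates ⊆ {E,F,S,T,V,W}.
∅: J⊥L given ∅ in G with J→· removed — back-door holds.

J→L: minimal back-door set ∅.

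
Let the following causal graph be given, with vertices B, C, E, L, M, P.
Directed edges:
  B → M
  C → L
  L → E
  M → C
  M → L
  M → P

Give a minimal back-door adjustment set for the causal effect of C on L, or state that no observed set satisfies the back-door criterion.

desc(C)\{C}={E,L}; candidates ⊆ {B,M,P}.
size 0: {}; under {} C still reaches {B,E,L,M,P} ∋ L.
{M}: C⊥L given {M} in G with C→· removed — back-door holds.

C→L: minimal back-door set {M}.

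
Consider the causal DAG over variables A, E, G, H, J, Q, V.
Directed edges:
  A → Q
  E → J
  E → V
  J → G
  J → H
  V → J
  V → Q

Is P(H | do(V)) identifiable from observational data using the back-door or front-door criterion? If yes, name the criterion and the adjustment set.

desc(V)\{V}={G,H,J,Q}; candidates ⊆ {A,E}.
size 0: {}; under {} V still reaches {E,G,H,J} ∋ H.
{E}: V⊥H given {E} in G with V→· removed — back-door holds.
P(H|do(V)) = Σ_{E} P(H|V,E)·P(E).

P(H|do(V)): backdoor, adjust for {E}.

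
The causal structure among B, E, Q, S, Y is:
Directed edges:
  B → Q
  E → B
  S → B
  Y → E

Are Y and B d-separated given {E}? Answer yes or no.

Bayes-Ball from Y | {E} reaches ∅.
B ∉ reach(Y|{E}) ⇒ Y ⊥ B | {E}.

Yes — Y ⊥ B | {E}.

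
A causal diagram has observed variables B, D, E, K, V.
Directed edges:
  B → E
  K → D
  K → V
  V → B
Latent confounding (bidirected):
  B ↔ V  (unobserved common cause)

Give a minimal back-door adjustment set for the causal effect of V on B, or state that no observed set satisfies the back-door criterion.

desc(V)\{V}={B,E}; candidates ⊆ {D,K}.
V↔B: latent back-door arc(s) into V.
size 0: {}; under {} V still reaches {B,D,E,K} ∋ B.
size 1: {D}, {K}; under {D} V still reaches {B,E,K} ∋ B.
size 2: {D,K}; under {D,K} V still reaches {B,E} ∋ B.
V↔B cannot be blocked by any observed set — no back-door set.

V→B: no observed back-door set.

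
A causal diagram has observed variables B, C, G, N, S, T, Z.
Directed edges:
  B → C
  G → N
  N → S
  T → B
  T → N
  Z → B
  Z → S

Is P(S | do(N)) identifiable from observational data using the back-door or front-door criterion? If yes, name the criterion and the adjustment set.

desc(N)\{N}={S}; candidates ⊆ {B,C,G,T,Z}.
∅: N⊥S given ∅ in G with N→· removed — back-door holds.
P(S|do(N)) = P(S|N) — no adjustment needed.

P(S|do(N)): backdoor, adjust for ∅.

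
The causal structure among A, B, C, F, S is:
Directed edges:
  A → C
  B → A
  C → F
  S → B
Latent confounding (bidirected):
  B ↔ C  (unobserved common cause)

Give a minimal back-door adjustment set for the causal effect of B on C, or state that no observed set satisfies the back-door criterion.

B→C: no observed back-door set.

desc(B)\{B}={A,C,F}; candidates ⊆ {S}.
B↔C: latent back-door arc(s) into B.
size 0: {}; under {} B still reaches {C,F,S} ∋ C.
size 1: {S}; under {S} B still reaches {C,F} ∋ C.
B↔C cannot be blocked by any observed set — no back-door set.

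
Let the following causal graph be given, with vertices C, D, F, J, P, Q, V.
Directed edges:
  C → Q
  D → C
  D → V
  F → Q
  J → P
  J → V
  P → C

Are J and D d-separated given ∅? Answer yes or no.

Bayes-Ball from J | ∅ reaches {C,P,Q,V}.
D ∉ reach(J|∅) ⇒ J ⊥ D | ∅.

Yes — J ⊥ D | ∅.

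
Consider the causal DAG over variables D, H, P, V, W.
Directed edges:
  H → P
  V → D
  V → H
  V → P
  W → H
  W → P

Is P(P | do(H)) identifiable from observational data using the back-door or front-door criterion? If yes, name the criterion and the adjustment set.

P(P|do(H)): backdoor, adjust for {V, W}.

desc(H)\{H}={P}; candidates ⊆ {D,V,W}.
size 0: {}; under {} H still reaches {D,P,V,W} ∋ P.
size 1: {D}, {V}, {W}; under {D} H still reaches {P,V,W} ∋ P.
{V,W}: H⊥P given {V,W} in G with H→· removed — back-door holds.
P(P|do(H)) = Σ_{V,W} P(P|H,V,W)·P(V,W).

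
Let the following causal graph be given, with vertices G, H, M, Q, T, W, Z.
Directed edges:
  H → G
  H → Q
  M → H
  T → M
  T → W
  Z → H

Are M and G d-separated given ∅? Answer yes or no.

No — M and G are d-connected given ∅.

Bayes-Ball from M | ∅ reaches {G,H,Q,T,W}.
G ∈ reach(M|∅) ⇒ M ⊥̸ G | ∅.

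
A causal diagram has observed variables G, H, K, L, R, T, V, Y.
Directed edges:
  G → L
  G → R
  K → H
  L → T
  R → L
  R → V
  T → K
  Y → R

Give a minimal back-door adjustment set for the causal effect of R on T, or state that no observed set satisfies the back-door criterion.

R→T: minimal back-door set {G}.

desc(R)\{R}={H,K,L,T,V}; candidates ⊆ {G,Y}.
size 0: {}; under {} R still reaches {G,H,K,L,T,Y} ∋ T.
{G}: R⊥T given {G} in G with R→· removed — back-door holds.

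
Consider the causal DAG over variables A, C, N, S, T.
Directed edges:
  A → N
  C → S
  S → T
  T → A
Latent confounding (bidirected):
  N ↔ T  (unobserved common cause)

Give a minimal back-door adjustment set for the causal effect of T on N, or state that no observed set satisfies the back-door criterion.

desc(T)\{T}={A,N}; candidates ⊆ {C,S}.
T↔N: latent back-door arc(s) into T.
size 0: {}; under {} T still reaches {C,N,S} ∋ N.
size 1: {C}, {S}; under {C} T still reaches {N,S} ∋ N.
size 2: {C,S}; under {C,S} T still reaches {N} ∋ N.
T↔N cannot be blocked by any observed set — no back-door set.

T→N: no observed back-door set.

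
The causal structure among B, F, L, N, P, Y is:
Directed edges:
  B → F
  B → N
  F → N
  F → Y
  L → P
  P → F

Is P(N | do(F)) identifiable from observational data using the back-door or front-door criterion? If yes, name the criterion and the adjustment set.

P(N|do(F)): backdoor, adjust for {B}.

desc(F)\{F}={N,Y}; candidates ⊆ {B,L,P}.
size 0: {}; under {} F still reaches {B,L,N,P} ∋ N.
{B}: F⊥N given {B} in G with F→· removed — back-door holds.
P(N|do(F)) = Σ_{B} P(N|F,B)·P(B).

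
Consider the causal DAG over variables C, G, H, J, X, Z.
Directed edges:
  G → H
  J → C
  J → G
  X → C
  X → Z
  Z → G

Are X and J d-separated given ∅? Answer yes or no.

Bayes-Ball from X | ∅ reaches {C,G,H,Z}.
J ∉ reach(X|∅) ⇒ X ⊥ J | ∅.

Yes — X ⊥ J | ∅.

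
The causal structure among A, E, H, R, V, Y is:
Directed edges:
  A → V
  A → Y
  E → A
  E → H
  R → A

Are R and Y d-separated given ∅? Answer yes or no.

No — R and Y are d-connected given ∅.

Bayes-Ball from R | ∅ reaches {A,V,Y}.
Y ∈ reach(R|∅) ⇒ R ⊥̸ Y | ∅.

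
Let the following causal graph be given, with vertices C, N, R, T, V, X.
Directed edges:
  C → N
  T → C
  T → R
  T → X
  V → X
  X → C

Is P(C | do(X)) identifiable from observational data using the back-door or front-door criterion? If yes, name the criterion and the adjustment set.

P(C|do(X)): backdoor, adjust for {T}.

desc(X)\{X}={C,N}; candidates ⊆ {R,T,V}.
size 0: {}; under {} X still reaches {C,N,R,T,V} ∋ C.
{T}: X⊥C given {T} in G with X→· removed — back-door holds.
P(C|do(X)) = Σ_{T} P(C|X,T)·P(T).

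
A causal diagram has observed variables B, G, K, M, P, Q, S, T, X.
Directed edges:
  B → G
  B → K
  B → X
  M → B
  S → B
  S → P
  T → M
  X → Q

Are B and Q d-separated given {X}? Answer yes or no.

Yes — B ⊥ Q | {X}.

Bayes-Ball from B | {X} reaches {G,K,M,P,S,T}.
Q ∉ reach(B|{X}) ⇒ B ⊥ Q | {X}.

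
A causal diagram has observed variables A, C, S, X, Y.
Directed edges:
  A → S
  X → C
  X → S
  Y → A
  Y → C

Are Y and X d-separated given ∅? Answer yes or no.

Yes — Y ⊥ X | ∅.

Bayes-Ball from Y | ∅ reaches {A,C,S}.
X ∉ reach(Y|∅) ⇒ Y ⊥ X | ∅.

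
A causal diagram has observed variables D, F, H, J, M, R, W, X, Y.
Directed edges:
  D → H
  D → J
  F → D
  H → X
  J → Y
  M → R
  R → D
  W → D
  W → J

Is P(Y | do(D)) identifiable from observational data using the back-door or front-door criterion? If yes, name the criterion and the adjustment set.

desc(D)\{D}={H,J,X,Y}; candidates ⊆ {F,M,R,W}.
size 0: {}; under {} D still reaches {F,J,M,R,W,Y} ∋ Y.
{W}: D⊥Y given {W} in G with D→· removed — back-door holds.
P(Y|do(D)) = Σ_{W} P(Y|D,W)·P(W).

P(Y|do(D)): backdoor, adjust for {W}.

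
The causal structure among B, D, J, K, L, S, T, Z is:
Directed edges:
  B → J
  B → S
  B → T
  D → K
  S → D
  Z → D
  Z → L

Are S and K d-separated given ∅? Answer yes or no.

Bayes-Ball from S | ∅ reaches {B,D,J,K,T}.
K ∈ reach(S|∅) ⇒ S ⊥̸ K | ∅.

No — S and K are d-connected given ∅.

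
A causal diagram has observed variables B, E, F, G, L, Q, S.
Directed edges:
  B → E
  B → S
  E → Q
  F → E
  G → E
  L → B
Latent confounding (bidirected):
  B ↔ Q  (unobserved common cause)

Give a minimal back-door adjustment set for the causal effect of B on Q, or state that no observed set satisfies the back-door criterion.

B→Q: no observed back-door set.

desc(B)\{B}={E,Q,S}; candidates ⊆ {F,G,L}.
B↔Q: latent back-door arc(s) into B.
size 0: {}; under {} B still reaches {L,Q} ∋ Q.
size 1: {F}, {G}, {L}; under {F} B still reaches {L,Q} ∋ Q.
size 2: {F,G}, {F,L}, {G,L}; under {F,G} B still reaches {L,Q} ∋ Q.
B↔Q cannot be blocked by any observed set — no back-door set.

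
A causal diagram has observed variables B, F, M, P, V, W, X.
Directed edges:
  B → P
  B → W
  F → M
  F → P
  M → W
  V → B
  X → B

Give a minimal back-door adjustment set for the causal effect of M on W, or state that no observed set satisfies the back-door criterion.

M→W: minimal back-door set ∅.

desc(M)\{M}={W}; candidates ⊆ {B,F,P,V,X}.
∅: M⊥W given ∅ in G with M→· removed — back-door holds.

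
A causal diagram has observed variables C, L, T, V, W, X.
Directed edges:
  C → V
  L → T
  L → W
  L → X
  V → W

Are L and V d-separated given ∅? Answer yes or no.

Yes — L ⊥ V | ∅.

Bayes-Ball from L | ∅ reaches {T,W,X}.
V ∉ reach(L|∅) ⇒ L ⊥ V | ∅.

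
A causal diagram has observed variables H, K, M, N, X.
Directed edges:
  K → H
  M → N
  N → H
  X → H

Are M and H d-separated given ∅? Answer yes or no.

Bayes-Ball from M | ∅ reaches {H,N}.
H ∈ reach(M|∅) ⇒ M ⊥̸ H | ∅.

No — M and H are d-connected given ∅.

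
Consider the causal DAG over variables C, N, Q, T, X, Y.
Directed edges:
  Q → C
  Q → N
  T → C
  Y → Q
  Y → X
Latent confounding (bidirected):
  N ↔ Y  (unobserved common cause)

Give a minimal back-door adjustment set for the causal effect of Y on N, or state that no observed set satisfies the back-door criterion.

desc(Y)\{Y}={C,N,Q,X}; candidates ⊆ {T}.
Y↔N: latent back-door arc(s) into Y.
size 0: {}; under {} Y still reaches {N} ∋ N.
size 1: {T}; under {T} Y still reaches {N} ∋ N.
Y↔N cannot be blocked by any observed set — no back-door set.

Y→N: no observed back-door set.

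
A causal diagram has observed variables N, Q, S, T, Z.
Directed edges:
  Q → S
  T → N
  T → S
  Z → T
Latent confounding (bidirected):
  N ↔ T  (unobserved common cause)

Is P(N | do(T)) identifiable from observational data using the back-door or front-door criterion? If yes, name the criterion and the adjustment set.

desc(T)\{T}={N,S}; candidates ⊆ {Q,Z}.
T↔N: latent back-door arc(s) into T.
size 0: {}; under {} T still reaches {N,Z} ∋ N.
size 1: {Q}, {Z}; under {Q} T still reaches {N,Z} ∋ N.
size 2: {Q,Z}; under {Q,Z} T still reaches {N} ∋ N.
T↔N cannot be blocked by any observed set — no back-door set.
No mediator lies on a directed T→…→N path.
Neither criterion identifies P(N|do(T)) in this graph.

P(N|do(T)): not identifiable (no BD/FD set).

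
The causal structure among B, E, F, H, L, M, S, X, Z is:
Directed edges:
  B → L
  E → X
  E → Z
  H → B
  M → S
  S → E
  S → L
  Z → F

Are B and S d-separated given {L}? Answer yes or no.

No — B and S are d-connected given {L}.

Bayes-Ball from B | {L} reaches {E,F,H,M,S,X,Z}.
S ∈ reach(B|{L}) ⇒ B ⊥̸ S | {L}.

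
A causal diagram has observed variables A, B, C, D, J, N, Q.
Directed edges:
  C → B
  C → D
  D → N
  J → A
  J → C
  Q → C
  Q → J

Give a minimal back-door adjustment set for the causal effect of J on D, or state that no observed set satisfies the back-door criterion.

desc(J)\{J}={A,B,C,D,N}; candidates ⊆ {Q}.
size 0: {}; under {} J still reaches {B,C,D,N,Q} ∋ D.
{Q}: J⊥D given {Q} in G with J→· removed — back-door holds.

J→D: minimal back-door set {Q}.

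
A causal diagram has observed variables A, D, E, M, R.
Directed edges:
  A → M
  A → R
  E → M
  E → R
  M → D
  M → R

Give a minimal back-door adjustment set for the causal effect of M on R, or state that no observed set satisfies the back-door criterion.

M→R: minimal back-door set {A, E}.

desc(M)\{M}={D,R}; candidates ⊆ {A,E}.
size 0: {}; under {} M still reaches {A,E,R} ∋ R.
size 1: {A}, {E}; under {A} M still reaches {E,R} ∋ R.
{A,E}: M⊥R given {A,E} in G with M→· removed — back-door holds.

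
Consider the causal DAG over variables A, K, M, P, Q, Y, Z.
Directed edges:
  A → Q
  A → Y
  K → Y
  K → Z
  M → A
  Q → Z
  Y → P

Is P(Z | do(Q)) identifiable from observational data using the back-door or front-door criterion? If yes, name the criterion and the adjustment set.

desc(Q)\{Q}={Z}; candidates ⊆ {A,K,M,P,Y}.
∅: Q⊥Z given ∅ in G with Q→· removed — back-door holds.
P(Z|do(Q)) = P(Z|Q) — no adjustment needed.

P(Z|do(Q)): backdoor, adjust for ∅.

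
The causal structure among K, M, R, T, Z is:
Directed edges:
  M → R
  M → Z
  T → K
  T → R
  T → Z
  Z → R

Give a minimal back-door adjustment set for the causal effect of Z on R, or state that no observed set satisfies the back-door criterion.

Z→R: minimal back-door set {M, T}.

desc(Z)\{Z}={R}; candidates ⊆ {K,M,T}.
size 0: {}; under {} Z still reaches {K,M,R,T} ∋ R.
size 1: {K}, {M}, {T}; under {K} Z still reaches {M,R,T} ∋ R.
{M,T}: Z⊥R given {M,T} in G with Z→· removed — back-door holds.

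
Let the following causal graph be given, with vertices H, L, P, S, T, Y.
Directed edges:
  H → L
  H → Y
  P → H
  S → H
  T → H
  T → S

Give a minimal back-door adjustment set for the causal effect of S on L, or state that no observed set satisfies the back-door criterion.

S→L: minimal back-door set {T}.

desc(S)\{S}={H,L,Y}; candidates ⊆ {P,T}.
size 0: {}; under {} S still reaches {H,L,T,Y} ∋ L.
{T}: S⊥L given {T} in G with S→· removed — back-door holds.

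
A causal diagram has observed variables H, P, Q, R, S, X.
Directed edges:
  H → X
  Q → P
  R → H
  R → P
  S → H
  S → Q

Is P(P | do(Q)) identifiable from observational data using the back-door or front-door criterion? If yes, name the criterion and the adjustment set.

desc(Q)\{Q}={P}; candidates ⊆ {H,R,S,X}.
∅: Q⊥P given ∅ in G with Q→· removed — back-door holds.
P(P|do(Q)) = P(P|Q) — no adjustment needed.

P(P|do(Q)): backdoor, adjust for ∅.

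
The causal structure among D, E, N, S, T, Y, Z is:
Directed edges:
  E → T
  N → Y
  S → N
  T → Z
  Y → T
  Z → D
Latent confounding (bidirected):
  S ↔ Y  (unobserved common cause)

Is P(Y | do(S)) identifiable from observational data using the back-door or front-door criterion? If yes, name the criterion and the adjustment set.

desc(S)\{S}={D,N,T,Y,Z}; candidates ⊆ {E}.
S↔Y: latent back-door arc(s) into S.
size 0: {}; under {} S still reaches {D,T,Y,Z} ∋ Y.
size 1: {E}; under {E} S still reaches {D,T,Y,Z} ∋ Y.
S↔Y cannot be blocked by any observed set — no back-door set.
{N}: (i) intercepts every directed S→Y path; (ii) no back-door S→{N}; (iii) {S} blocks every back-door {N}→Y. Front-door holds.
P(Y|do(S)) = Σ_{N} P(N|S) Σ_{S'} P(Y|N,S')P(S').

P(Y|do(S)): frontdoor, adjust for {N}.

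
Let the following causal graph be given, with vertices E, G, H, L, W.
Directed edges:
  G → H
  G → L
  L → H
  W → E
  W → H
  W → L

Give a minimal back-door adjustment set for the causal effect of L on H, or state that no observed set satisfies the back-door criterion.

L→H: minimal back-door set {G, W}.

desc(L)\{L}={H}; candidates ⊆ {E,G,W}.
size 0: {}; under {} L still reaches {E,G,H,W} ∋ H.
size 1: {E}, {G}, {W}; under {E} L still reaches {G,H,W} ∋ H.
{G,W}: L⊥H given {G,W} in G with L→· removed — back-door holds.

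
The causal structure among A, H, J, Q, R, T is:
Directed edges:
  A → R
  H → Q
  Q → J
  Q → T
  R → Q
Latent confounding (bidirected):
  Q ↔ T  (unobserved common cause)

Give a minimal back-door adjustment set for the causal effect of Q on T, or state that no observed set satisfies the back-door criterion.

Q→T: no observed back-door set.

desc(Q)\{Q}={J,T}; candidates ⊆ {A,H,R}.
Q↔T: latent back-door arc(s) into Q.
size 0: {}; under {} Q still reaches {A,H,R,T} ∋ T.
size 1: {A}, {H}, {R}; under {A} Q still reaches {H,R,T} ∋ T.
size 2: {A,H}, {A,R}, {H,R}; under {A,H} Q still reaches {R,T} ∋ T.
Q↔T cannot be blocked by any observed set — no back-door set.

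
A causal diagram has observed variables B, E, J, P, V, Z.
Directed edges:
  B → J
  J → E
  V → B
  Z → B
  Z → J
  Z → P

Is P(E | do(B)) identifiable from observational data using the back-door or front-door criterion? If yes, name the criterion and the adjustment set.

desc(B)\{B}={E,J}; candidates ⊆ {P,V,Z}.
size 0: {}; under {} B still reaches {E,J,P,V,Z} ∋ E.
{Z}: B⊥E given {Z} in G with B→· removed — back-door holds.
P(E|do(B)) = Σ_{Z} P(E|B,Z)·P(Z).

P(E|do(B)): backdoor, adjust for {Z}.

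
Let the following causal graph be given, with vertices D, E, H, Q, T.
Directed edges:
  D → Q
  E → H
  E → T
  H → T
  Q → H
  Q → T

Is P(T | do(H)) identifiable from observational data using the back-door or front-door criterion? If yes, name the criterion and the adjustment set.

desc(H)\{H}={T}; candidates ⊆ {D,E,Q}.
size 0: {}; under {} H still reaches {D,E,Q,T} ∋ T.
size 1: {D}, {E}, {Q}; under {D} H still reaches {E,Q,T} ∋ T.
{E,Q}: H⊥T given {E,Q} in G with H→· removed — back-door holds.
P(T|do(H)) = Σ_{E,Q} P(T|H,E,Q)·P(E,Q).

P(T|do(H)): backdoor, adjust for {E, Q}.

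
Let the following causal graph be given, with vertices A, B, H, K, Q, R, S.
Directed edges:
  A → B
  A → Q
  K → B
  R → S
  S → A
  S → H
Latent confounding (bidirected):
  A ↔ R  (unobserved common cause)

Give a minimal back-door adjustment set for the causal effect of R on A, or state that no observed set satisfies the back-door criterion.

R→A: no observed back-door set.

desc(R)\{R}={A,B,H,Q,S}; candidates ⊆ {K}.
R↔A: latent back-door arc(s) into R.
size 0: {}; under {} R still reaches {A,B,Q} ∋ A.
size 1: {K}; under {K} R still reaches {A,B,Q} ∋ A.
R↔A cannot be blocked by any observed set — no back-door set.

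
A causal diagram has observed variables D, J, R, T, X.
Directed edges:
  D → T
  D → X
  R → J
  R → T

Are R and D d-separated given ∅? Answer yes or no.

Yes — R ⊥ D | ∅.

Bayes-Ball from R | ∅ reaches {J,T}.
D ∉ reach(R|∅) ⇒ R ⊥ D | ∅.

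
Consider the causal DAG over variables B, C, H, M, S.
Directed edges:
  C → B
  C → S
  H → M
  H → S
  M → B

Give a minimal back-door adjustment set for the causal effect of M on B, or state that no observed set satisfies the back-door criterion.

desc(M)\{M}={B}; candidates ⊆ {C,H,S}.
∅: M⊥B given ∅ in G with M→· removed — back-door holds.

M→B: minimal back-door set ∅.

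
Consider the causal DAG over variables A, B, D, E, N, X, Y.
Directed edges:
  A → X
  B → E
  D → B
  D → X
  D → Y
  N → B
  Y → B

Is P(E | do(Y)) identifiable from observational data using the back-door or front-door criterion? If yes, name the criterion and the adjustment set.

desc(Y)\{Y}={B,E}; candidates ⊆ {A,D,N,X}.
size 0: {}; under {} Y still reaches {B,D,E,X} ∋ E.
{D}: Y⊥E given {D} in G with Y→· removed — back-door holds.
P(E|do(Y)) = Σ_{D} P(E|Y,D)·P(D).

P(E|do(Y)): backdoor, adjust for {D}.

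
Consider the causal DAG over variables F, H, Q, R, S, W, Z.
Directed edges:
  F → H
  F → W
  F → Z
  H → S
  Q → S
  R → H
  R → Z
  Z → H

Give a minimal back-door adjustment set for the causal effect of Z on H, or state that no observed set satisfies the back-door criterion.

desc(Z)\{Z}={H,S}; candidates ⊆ {F,Q,R,W}.
size 0: {}; under {} Z still reaches {F,H,R,S,W} ∋ H.
size 1: {F}, {Q}, {R} …(+1); under {F} Z still reaches {H,R,S} ∋ H.
{F,R}: Z⊥H given {F,R} in G with Z→· removed — back-door holds.

Z→H: minimal back-door set {F, R}.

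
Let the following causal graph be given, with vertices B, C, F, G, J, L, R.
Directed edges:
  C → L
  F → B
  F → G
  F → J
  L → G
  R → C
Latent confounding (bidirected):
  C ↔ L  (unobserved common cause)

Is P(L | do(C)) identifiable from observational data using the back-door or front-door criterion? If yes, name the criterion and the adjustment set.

desc(C)\{C}={G,L}; candidates ⊆ {B,F,J,R}.
C↔L: latent back-door arc(s) into C.
size 0: {}; under {} C still reaches {G,L,R} ∋ L.
size 1: {B}, {F}, {J} …(+1); under {B} C still reaches {G,L,R} ∋ L.
size 2: {B,F}, {B,J}, {B,R} …(+3); under {B,F} C still reaches {G,L,R} ∋ L.
C↔L cannot be blocked by any observed set — no back-door set.
No mediator lies on a directed C→…→L path.
Neither criterion identifies P(L|do(C)) in this graph.

P(L|do(C)): not identifiable (no BD/FD set).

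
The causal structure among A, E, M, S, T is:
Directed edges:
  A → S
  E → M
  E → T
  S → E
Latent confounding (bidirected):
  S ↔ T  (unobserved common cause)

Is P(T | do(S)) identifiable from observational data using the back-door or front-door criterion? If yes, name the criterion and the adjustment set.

P(T|do(S)): frontdoor, adjust for {E}.

desc(S)\{S}={E,M,T}; candidates ⊆ {A}.
S↔T: latent back-door arc(s) into S.
size 0: {}; under {} S still reaches {A,T} ∋ T.
size 1: {A}; under {A} S still reaches {T} ∋ T.
S↔T cannot be blocked by any observed set — no back-door set.
{E}: (i) intercepts every directed S→T path; (ii) no back-door S→{E}; (iii) {S} blocks every back-door {E}→T. Front-door holds.
P(T|do(S)) = Σ_{E} P(E|S) Σ_{S'} P(T|E,S')P(S').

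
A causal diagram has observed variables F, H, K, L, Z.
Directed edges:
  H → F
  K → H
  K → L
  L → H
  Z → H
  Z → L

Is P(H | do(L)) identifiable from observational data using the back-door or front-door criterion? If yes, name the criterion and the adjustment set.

P(H|do(L)): backdoor, adjust for {K, Z}.

desc(L)\{L}={F,H}; candidates ⊆ {K,Z}.
size 0: {}; under {} L still reaches {F,H,K,Z} ∋ H.
size 1: {K}, {Z}; under {K} L still reaches {F,H,Z} ∋ H.
{K,Z}: L⊥H given {K,Z} in G with L→· removed — back-door holds.
P(H|do(L)) = Σ_{K,Z} P(H|L,K,Z)·P(K,Z).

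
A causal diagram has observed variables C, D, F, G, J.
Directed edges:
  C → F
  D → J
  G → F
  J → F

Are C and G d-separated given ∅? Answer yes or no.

Bayes-Ball from C | ∅ reaches {F}.
G ∉ reach(C|∅) ⇒ C ⊥ G | ∅.

Yes — C ⊥ G | ∅.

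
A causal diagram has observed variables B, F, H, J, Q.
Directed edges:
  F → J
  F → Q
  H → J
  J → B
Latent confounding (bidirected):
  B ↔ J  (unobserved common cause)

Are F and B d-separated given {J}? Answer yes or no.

No — F and B are d-connected given {J}.

Bayes-Ball from F | {J} reaches {B,H,Q}.
B ∈ reach(F|{J}) ⇒ F ⊥̸ B | {J}.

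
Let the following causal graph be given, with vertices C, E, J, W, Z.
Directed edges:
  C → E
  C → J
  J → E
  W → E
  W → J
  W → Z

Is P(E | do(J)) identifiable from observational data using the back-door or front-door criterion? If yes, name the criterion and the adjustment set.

P(E|do(J)): backdoor, adjust for {C, W}.

desc(J)\{J}={E}; candidates ⊆ {C,W,Z}.
size 0: {}; under {} J still reaches {C,E,W,Z} ∋ E.
size 1: {C}, {W}, {Z}; under {C} J still reaches {E,W,Z} ∋ E.
{C,W}: J⊥E given {C,W} in G with J→· removed — back-door holds.
P(E|do(J)) = Σ_{C,W} P(E|J,C,W)·P(C,W).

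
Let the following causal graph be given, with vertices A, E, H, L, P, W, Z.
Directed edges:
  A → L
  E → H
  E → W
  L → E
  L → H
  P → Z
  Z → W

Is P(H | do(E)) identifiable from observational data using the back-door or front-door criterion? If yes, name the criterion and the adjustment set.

desc(E)\{E}={H,W}; candidates ⊆ {A,L,P,Z}.
size 0: {}; under {} E still reaches {A,H,L} ∋ H.
{L}: E⊥H given {L} in G with E→· removed — back-door holds.
P(H|do(E)) = Σ_{L} P(H|E,L)·P(L).

P(H|do(E)): backdoor, adjust for {L}.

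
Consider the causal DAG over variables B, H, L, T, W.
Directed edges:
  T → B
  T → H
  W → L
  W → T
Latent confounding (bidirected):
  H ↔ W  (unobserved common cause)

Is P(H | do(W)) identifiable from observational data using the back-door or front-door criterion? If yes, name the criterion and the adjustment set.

P(H|do(W)): frontdoor, adjust for {T}.

desc(W)\{W}={B,H,L,T}; candidates ⊆ {—}.
W↔H: latent back-door arc(s) into W.
size 0: {}; under {} W still reaches {H} ∋ H.
W↔H cannot be blocked by any observed set — no back-door set.
{T}: (i) intercepts every directed W→H path; (ii) no back-door W→{T}; (iii) {W} blocks every back-door {T}→H. Front-door holds.
P(H|do(W)) = Σ_{T} P(T|W) Σ_{W'} P(H|T,W')P(W').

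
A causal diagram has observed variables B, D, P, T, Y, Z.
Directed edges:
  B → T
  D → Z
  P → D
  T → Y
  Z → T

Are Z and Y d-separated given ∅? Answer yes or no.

Bayes-Ball from Z | ∅ reaches {D,P,T,Y}.
Y ∈ reach(Z|∅) ⇒ Z ⊥̸ Y | ∅.

No — Z and Y are d-connected given ∅.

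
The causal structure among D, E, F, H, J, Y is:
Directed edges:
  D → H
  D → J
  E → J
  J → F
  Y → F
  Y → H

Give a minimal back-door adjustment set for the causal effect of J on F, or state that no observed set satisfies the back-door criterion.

J→F: minimal back-door set ∅.

desc(J)\{J}={F}; candidates ⊆ {D,E,H,Y}.
∅: J⊥F given ∅ in G with J→· removed — back-door holds.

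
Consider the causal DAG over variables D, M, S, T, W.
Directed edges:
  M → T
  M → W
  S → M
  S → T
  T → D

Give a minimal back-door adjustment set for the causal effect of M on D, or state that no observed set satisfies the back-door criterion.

desc(M)\{M}={D,T,W}; candidates ⊆ {S}.
size 0: {}; under {} M still reaches {D,S,T} ∋ D.
{S}: M⊥D given {S} in G with M→· removed — back-door holds.

M→D: minimal back-door set {S}.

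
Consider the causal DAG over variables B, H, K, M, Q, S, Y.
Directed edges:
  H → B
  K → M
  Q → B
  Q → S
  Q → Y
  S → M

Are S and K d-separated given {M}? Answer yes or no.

Bayes-Ball from S | {M} reaches {B,K,Q,Y}.
K ∈ reach(S|{M}) ⇒ S ⊥̸ K | {M}.

No — S and K are d-connected given {M}.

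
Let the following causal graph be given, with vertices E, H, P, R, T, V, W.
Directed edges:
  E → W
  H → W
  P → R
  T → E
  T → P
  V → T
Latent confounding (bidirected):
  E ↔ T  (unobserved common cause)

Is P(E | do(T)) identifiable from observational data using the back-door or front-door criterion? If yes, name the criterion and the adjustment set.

desc(T)\{T}={E,P,R,W}; candidates ⊆ {H,V}.
T↔E: latent back-door arc(s) into T.
size 0: {}; under {} T still reaches {E,V,W} ∋ E.
size 1: {H}, {V}; under {H} T still reaches {E,V,W} ∋ E.
size 2: {H,V}; under {H,V} T still reaches {E,W} ∋ E.
T↔E cannot be blocked by any observed set — no back-door set.
No mediator lies on a directed T→…→E path.
Neither criterion identifies P(E|do(T)) in this graph.

P(E|do(T)): not identifiable (no BD/FD set).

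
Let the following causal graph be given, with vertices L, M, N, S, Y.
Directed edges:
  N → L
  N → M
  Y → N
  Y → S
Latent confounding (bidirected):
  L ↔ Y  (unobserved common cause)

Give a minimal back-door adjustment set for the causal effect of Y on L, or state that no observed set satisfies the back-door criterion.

Y→L: no observed back-door set.

desc(Y)\{Y}={L,M,N,S}; candidates ⊆ {—}.
Y↔L: latent back-door arc(s) into Y.
size 0: {}; under {} Y still reaches {L} ∋ L.
Y↔L cannot be blocked by any observed set — no back-door set.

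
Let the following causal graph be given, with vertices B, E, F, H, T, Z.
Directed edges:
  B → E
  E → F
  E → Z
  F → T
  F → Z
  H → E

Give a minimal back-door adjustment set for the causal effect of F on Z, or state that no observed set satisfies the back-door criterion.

F→Z: minimal back-door set {E}.

desc(F)\{F}={T,Z}; candidates ⊆ {B,E,H}.
size 0: {}; under {} F still reaches {B,E,H,Z} ∋ Z.
{E}: F⊥Z given {E} in G with F→· removed — back-door holds.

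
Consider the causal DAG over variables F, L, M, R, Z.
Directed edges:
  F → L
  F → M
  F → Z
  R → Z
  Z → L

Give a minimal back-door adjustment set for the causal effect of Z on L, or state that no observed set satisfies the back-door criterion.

Z→L: minimal back-door set {F}.

desc(Z)\{Z}={L}; candidates ⊆ {F,M,R}.
size 0: {}; under {} Z still reaches {F,L,M,R} ∋ L.
{F}: Z⊥L given {F} in G with Z→· removed — back-door holds.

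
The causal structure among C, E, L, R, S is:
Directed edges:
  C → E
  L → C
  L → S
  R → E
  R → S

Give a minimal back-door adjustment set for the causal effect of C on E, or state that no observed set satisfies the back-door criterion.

C→E: minimal back-door set ∅.

desc(C)\{C}={E}; candidates ⊆ {L,R,S}.
∅: C⊥E given ∅ in G with C→· removed — back-door holds.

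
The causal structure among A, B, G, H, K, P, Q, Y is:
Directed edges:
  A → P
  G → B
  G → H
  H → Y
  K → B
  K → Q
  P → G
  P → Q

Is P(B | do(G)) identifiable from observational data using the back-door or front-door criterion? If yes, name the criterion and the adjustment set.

P(B|do(G)): backdoor, adjust for ∅.

desc(G)\{G}={B,H,Y}; candidates ⊆ {A,K,P,Q}.
∅: G⊥B given ∅ in G with G→· removed — back-door holds.
P(B|do(G)) = P(B|G) — no adjustment needed.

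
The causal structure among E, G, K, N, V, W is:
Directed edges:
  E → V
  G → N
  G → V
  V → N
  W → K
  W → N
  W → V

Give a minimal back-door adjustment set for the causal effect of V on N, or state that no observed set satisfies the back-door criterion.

desc(V)\{V}={N}; candidates ⊆ {E,G,K,W}.
size 0: {}; under {} V still reaches {E,G,K,N,W} ∋ N.
size 1: {E}, {G}, {K} …(+1); under {E} V still reaches {G,K,N,W} ∋ N.
{G,W}: V⊥N given {G,W} in G with V→· removed — back-door holds.

V→N: minimal back-door set {G, W}.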